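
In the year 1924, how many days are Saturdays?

January 1, 1924 is a Tuesday.
The range spans 366 days (inclusive of both endpoints).
366 = 7 × 52 + 2, so there are 52 full weeks plus 2 extra days.
Each full week contributes one Saturday: 52 so far.
The 2 extra days are Tuesday, Wednesday — none qualify.
Total: 52 + 0 = 52.

52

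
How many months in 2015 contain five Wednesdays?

4

A month has five Wednesdays exactly when Wednesday falls within its first (length − 28) days.
Jan: 31 days, starts Thu → 5 of Thu, Fri, Sat
Feb: 28 days, starts Sun → 5 of (none)
Mar: 31 days, starts Sun → 5 of Sun, Mon, Tue
Apr: 30 days, starts Wed → 5 of Wed, Thu ✓
May: 31 days, starts Fri → 5 of Fri, Sat, Sun
Jun: 30 days, starts Mon → 5 of Mon, Tue
Jul: 31 days, starts Wed → 5 of Wed, Thu, Fri ✓
Aug: 31 days, starts Sat → 5 of Sat, Sun, Mon
Sep: 30 days, starts Tue → 5 of Tue, Wed ✓
Oct: 31 days, starts Thu → 5 of Thu, Fri, Sat
Nov: 30 days, starts Sun → 5 of Sun, Mon
Dec: 31 days, starts Tue → 5 of Tue, Wed, Thu ✓
Months with five Wednesdays: Apr, Jul, Sep, Dec.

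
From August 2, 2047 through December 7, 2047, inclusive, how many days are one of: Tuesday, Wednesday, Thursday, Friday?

73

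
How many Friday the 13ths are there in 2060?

The 13th falls on a Friday when the month's 13th has weekday Fri.
Jan 13 is Tue; Feb 13 is Fri ✓; Mar 13 is Sat; Apr 13 is Tue; May 13 is Thu; Jun 13 is Sun; Jul 13 is Tue; Aug 13 is Fri ✓; Sep 13 is Mon; Oct 13 is Wed; Nov 13 is Sat; Dec 13 is Mon.
Friday the 13ths: Feb, Aug.

2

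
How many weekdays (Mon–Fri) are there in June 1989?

1989-06-01 is a Thursday.
That's 30 days from start to end, counting both.
30 = 7 × 4 + 2, so there are 4 full weeks plus 2 extra days.
Each full week contributes 5 weekdays (Mon–Fri): 4 × 5 = 20.
The 2 extra days are Thursday, Friday — 2 of them qualify.
Total: 20 + 2 = 22.

22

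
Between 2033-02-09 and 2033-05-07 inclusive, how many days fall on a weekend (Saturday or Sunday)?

25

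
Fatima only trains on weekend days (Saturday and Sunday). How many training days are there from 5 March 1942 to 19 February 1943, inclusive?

5 March 1942 is a Thursday.
That's 352 days from start to end, counting both.
352 = 7 × 50 + 2, so there are 50 full weeks plus 2 extra days.
Each full week contributes 2 weekend days (Sat, Sun): 50 × 2 = 100.
The 2 extra days are Thursday, Friday — none qualify.
Total: 100 + 0 = 100.

100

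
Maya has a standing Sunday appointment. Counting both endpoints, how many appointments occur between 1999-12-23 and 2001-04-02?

1999-12-23 is a Thursday.
From 1999-12-23 to 2001-04-02 is 467 days inclusive.
467 = 7 × 66 + 5, so there are 66 full weeks plus 5 extra days.
Each full week contributes one Sunday: 66 so far.
The 5 extra days are Thursday, Friday, Saturday, Sunday, Monday — 1 of them qualifies.
Total: 66 + 1 = 67.

67 Sundays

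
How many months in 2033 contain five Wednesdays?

4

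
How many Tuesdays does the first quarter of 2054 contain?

13

January 1, 2054 is a Thursday.
The range spans 90 days (inclusive of both endpoints).
90 = 7 × 12 + 6, so there are 12 full weeks plus 6 extra days.
Each full week contributes one Tuesday: 12 so far.
The 6 extra days are Thursday, Friday, Saturday, Sunday, Monday, Tuesday — 1 of them qualifies.
Total: 12 + 1 = 13.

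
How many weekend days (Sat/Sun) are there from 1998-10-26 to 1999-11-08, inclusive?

1998-10-26 is a Monday.
That's 379 days from start to end, counting both.
379 = 7 × 54 + 1, so there are 54 full weeks plus 1 extra day.
Each full week contributes 2 weekend days (Sat, Sun): 54 × 2 = 108.
The 1 extra day is Mon — none qualify.
Total: 108 + 0 = 108.

108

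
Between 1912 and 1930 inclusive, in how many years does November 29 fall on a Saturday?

Day of week of November 29 in each year:
1912: Fri, 1913: Sat ✓, 1914: Sun, 1915: Mon, 1916: Wed, 1917: Thu, 1918: Fri, 1919: Sat ✓, 1920: Mon, 1921: Tue, 1922: Wed, 1923: Thu, 1924: Sat ✓, 1925: Sun, 1926: Mon, 1927: Tue, 1928: Thu, 1929: Fri, 1930: Sat ✓
Saturdays: 1913, 1919, 1924, 1930.

4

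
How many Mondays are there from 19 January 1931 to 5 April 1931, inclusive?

11

19 January 1931 is a Monday.
That's 77 days from start to end, counting both.
77 = 7 × 11, so the span is exactly 11 full weeks.
Each full week contributes one Monday: 11 so far.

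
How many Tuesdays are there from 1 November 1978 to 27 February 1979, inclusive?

17

1 November 1978 is a Wednesday.
That's 119 days from start to end, counting both.
119 = 7 × 17, so the span is exactly 17 full weeks.
Each full week contributes one Tuesday: 17 so far.
Total: 17.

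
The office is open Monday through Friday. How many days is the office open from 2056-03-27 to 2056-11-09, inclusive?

164

2056-03-27 is a Monday.
That's 228 days from start to end, counting both.
228 = 7 × 32 + 4, so there are 32 full weeks plus 4 extra days.
Each full week contributes 5 weekdays (Mon–Fri): 32 × 5 = 160.
The 4 extra days are Monday, Tuesday, Wednesday, Thursday — 4 of them qualify.
Total: 160 + 4 = 164.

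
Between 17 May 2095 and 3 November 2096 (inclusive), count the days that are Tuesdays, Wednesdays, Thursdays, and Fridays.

308

17 May 2095 is a Tuesday.
From 17 May 2095 to 3 November 2096 is 537 days inclusive.
537 = 7 × 76 + 5, so there are 76 full weeks plus 5 extra days.
Each full week contributes 4 days from the set (Tue, Wed, Thu, Fri): 76 × 4 = 304.
The 5 extra days are Tue, Wed, Thu, Fri, Sat — 4 of them qualify.
Total: 304 + 4 = 308.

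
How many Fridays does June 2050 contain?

4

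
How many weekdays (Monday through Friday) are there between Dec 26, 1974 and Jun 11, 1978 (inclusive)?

Dec 26, 1974 is a Thursday.
That's 1264 days from start to end, counting both.
1264 = 7 × 180 + 4, so there are 180 full weeks plus 4 extra days.
Each full week contributes 5 weekdays (Mon–Fri): 180 × 5 = 900.
The 4 extra days are Thu, Fri, Sat, Sun — 2 of them qualify.
Total: 900 + 2 = 902.

902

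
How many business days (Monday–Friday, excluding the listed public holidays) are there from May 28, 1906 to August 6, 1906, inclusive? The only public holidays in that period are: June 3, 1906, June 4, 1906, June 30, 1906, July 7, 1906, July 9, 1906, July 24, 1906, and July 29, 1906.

48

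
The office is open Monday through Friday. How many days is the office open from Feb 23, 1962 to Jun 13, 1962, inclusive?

Feb 23, 1962 is a Friday.
From Feb 23, 1962 to Jun 13, 1962 is 111 days inclusive.
111 = 7 × 15 + 6, so there are 15 full weeks plus 6 extra days.
Each full week contributes 5 weekdays (Mon–Fri): 15 × 5 = 75.
The 6 extra days are Fri, Sat, Sun, Mon, Tue, Wed — 4 of them qualify.
Total: 75 + 4 = 79.

79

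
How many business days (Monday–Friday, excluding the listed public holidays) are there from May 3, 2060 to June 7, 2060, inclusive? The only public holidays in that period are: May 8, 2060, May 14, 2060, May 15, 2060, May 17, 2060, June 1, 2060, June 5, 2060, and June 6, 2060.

May 3, 2060 is a Monday.
The range spans 36 days (inclusive of both endpoints).
36 = 7 × 5 + 1, so there are 5 full weeks plus 1 extra day.
Each full week contributes 5 weekdays (Mon–Fri): 5 × 5 = 25.
The 1 extra day is Mon — 1 of them qualifies.
Total: 25 + 1 = 26.
Holidays: May 8, 2060 (Sat); May 14, 2060 (Fri); May 15, 2060 (Sat); May 17, 2060 (Mon); June 1, 2060 (Tue); June 5, 2060 (Sat); June 6, 2060 (Sun).
3 of the 7 holidays fall on weekdays; the rest are weekends and were already excluded.
Business days: 26 − 3 = 23.

23 business days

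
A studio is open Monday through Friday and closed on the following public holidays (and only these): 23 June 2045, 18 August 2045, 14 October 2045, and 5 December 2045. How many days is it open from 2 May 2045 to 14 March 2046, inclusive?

224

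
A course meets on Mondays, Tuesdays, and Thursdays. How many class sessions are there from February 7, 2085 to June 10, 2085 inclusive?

52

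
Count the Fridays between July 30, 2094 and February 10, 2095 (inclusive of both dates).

28

July 30, 2094 is a Friday.
From July 30, 2094 to February 10, 2095 is 196 days inclusive.
196 = 7 × 28, so the span is exactly 28 full weeks.
Each full week contributes one Friday: 28 so far.
Total: 28.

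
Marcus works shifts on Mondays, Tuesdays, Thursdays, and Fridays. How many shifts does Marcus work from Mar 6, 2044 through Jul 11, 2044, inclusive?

73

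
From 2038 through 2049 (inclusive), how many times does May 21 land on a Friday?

Day of week of May 21 in each year:
2038: Fri ✓, 2039: Sat, 2040: Mon, 2041: Tue, 2042: Wed, 2043: Thu, 2044: Sat, 2045: Sun, 2046: Mon, 2047: Tue, 2048: Thu, 2049: Fri ✓
Fridays: 2038, 2049.

2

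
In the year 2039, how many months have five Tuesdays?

A month has five Tuesdays exactly when Tuesday falls within its first (length − 28) days.
Jan: 31 days, starts Sat → 5 of Sat, Sun, Mon
Feb: 28 days, starts Tue → 5 of (none)
Mar: 31 days, starts Tue → 5 of Tue, Wed, Thu ✓
Apr: 30 days, starts Fri → 5 of Fri, Sat
May: 31 days, starts Sun → 5 of Sun, Mon, Tue ✓
Jun: 30 days, starts Wed → 5 of Wed, Thu
Jul: 31 days, starts Fri → 5 of Fri, Sat, Sun
Aug: 31 days, starts Mon → 5 of Mon, Tue, Wed ✓
Sep: 30 days, starts Thu → 5 of Thu, Fri
Oct: 31 days, starts Sat → 5 of Sat, Sun, Mon
Nov: 30 days, starts Tue → 5 of Tue, Wed ✓
Dec: 31 days, starts Thu → 5 of Thu, Fri, Sat
Months with five Tuesdays: Mar, May, Aug, Nov.

4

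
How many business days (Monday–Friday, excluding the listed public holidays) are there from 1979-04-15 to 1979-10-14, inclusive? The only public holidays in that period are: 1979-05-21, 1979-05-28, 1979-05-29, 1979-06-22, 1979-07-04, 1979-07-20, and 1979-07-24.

123 business days

1979-04-15 is a Sunday.
The range spans 183 days (inclusive of both endpoints).
183 = 7 × 26 + 1, so there are 26 full weeks plus 1 extra day.
Each full week contributes 5 weekdays (Mon–Fri): 26 × 5 = 130.
The 1 extra day is Sun — none qualify.
Total: 130 + 0 = 130.
Holidays: 1979-05-21 (Mon); 1979-05-28 (Mon); 1979-05-29 (Tue); 1979-06-22 (Fri); 1979-07-04 (Wed); 1979-07-20 (Fri); 1979-07-24 (Tue).
All 7 holidays fall on weekdays, so subtract 7.
Business days: 130 − 7 = 123.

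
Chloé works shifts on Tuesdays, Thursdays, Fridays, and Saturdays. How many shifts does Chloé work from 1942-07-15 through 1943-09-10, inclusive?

242

1942-07-15 is a Wednesday.
The range spans 423 days (inclusive of both endpoints).
423 = 7 × 60 + 3, so there are 60 full weeks plus 3 extra days.
Each full week contributes 4 days from the set (Tue, Thu, Fri, Sat): 60 × 4 = 240.
The 3 extra days are Wed, Thu, Fri — 2 of them qualify.
Total: 240 + 2 = 242.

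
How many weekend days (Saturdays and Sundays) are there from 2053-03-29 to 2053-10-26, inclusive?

62

2053-03-29 is a Saturday.
From 2053-03-29 to 2053-10-26 is 212 days inclusive.
212 = 7 × 30 + 2, so there are 30 full weeks plus 2 extra days.
Each full week contributes 2 weekend days (Sat, Sun): 30 × 2 = 60.
The 2 extra days are Sat, Sun — 2 of them qualify.
Total: 60 + 2 = 62.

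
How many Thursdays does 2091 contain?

52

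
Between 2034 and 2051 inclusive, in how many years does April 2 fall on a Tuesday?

2

Day of week of April 2 in each year:
2034: Sun, 2035: Mon, 2036: Wed, 2037: Thu, 2038: Fri, 2039: Sat, 2040: Mon, 2041: Tue ✓, 2042: Wed, 2043: Thu, 2044: Sat, 2045: Sun, 2046: Mon, 2047: Tue ✓, 2048: Thu, 2049: Fri, 2050: Sat, 2051: Sun
Tuesdays: 2041, 2047.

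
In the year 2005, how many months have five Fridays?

A month has five Fridays exactly when Friday falls within its first (length − 28) days.
Jan: 31 days, starts Sat → 5 of Sat, Sun, Mon
Feb: 28 days, starts Tue → 5 of (none)
Mar: 31 days, starts Tue → 5 of Tue, Wed, Thu
Apr: 30 days, starts Fri → 5 of Fri, Sat ✓
May: 31 days, starts Sun → 5 of Sun, Mon, Tue
Jun: 30 days, starts Wed → 5 of Wed, Thu
Jul: 31 days, starts Fri → 5 of Fri, Sat, Sun ✓
Aug: 31 days, starts Mon → 5 of Mon, Tue, Wed
Sep: 30 days, starts Thu → 5 of Thu, Fri ✓
Oct: 31 days, starts Sat → 5 of Sat, Sun, Mon
Nov: 30 days, starts Tue → 5 of Tue, Wed
Dec: 31 days, starts Thu → 5 of Thu, Fri, Sat ✓
Months with five Fridays: Apr, Jul, Sep, Dec.

4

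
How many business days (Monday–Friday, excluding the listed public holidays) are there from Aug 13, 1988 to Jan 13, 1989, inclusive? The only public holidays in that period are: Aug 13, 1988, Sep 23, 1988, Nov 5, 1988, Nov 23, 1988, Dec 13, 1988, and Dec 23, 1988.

106

Aug 13, 1988 is a Saturday.
From Aug 13, 1988 to Jan 13, 1989 is 154 days inclusive.
154 = 7 × 22, so the span is exactly 22 full weeks.
Each full week contributes 5 weekdays (Mon–Fri): 22 × 5 = 110.
Holidays: Aug 13, 1988 (Sat); Sep 23, 1988 (Fri); Nov 5, 1988 (Sat); Nov 23, 1988 (Wed); Dec 13, 1988 (Tue); Dec 23, 1988 (Fri).
4 of the 6 holidays fall on weekdays; the rest are weekends and were already excluded.
Business days: 110 − 4 = 106.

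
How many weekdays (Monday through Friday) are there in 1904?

261 weekdays

January 1, 1904 is a Friday.
From January 1, 1904 to December 31, 1904 is 366 days inclusive.
366 = 7 × 52 + 2, so there are 52 full weeks plus 2 extra days.
Each full week contributes 5 weekdays (Mon–Fri): 52 × 5 = 260.
The 2 extra days are Friday, Saturday — 1 of them qualifies.
Total: 260 + 1 = 261.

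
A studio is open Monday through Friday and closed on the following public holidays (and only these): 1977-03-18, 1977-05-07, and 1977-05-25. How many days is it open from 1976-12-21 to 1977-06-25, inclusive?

132

1976-12-21 is a Tuesday.
From 1976-12-21 to 1977-06-25 is 187 days inclusive.
187 = 7 × 26 + 5, so there are 26 full weeks plus 5 extra days.
Each full week contributes 5 weekdays (Mon–Fri): 26 × 5 = 130.
The 5 extra days are Tuesday, Wednesday, Thursday, Friday, Saturday — 4 of them qualify.
Total: 130 + 4 = 134.
Holidays: 1977-03-18 (Fri); 1977-05-07 (Sat); 1977-05-25 (Wed).
2 of the 3 holidays fall on weekdays; the rest are weekends and were already excluded.
Business days: 134 − 2 = 132.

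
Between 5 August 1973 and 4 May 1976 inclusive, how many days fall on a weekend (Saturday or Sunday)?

5 August 1973 is a Sunday.
That's 1004 days from start to end, counting both.
1004 = 7 × 143 + 3, so there are 143 full weeks plus 3 extra days.
Each full week contributes 2 weekend days (Sat, Sun): 143 × 2 = 286.
The 3 extra days are Sunday, Monday, Tuesday — 1 of them qualifies.
Total: 286 + 1 = 287.

287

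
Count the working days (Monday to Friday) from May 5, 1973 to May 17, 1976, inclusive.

791 weekdays

May 5, 1973 is a Saturday.
From May 5, 1973 to May 17, 1976 is 1109 days inclusive.
1109 = 7 × 158 + 3, so there are 158 full weeks plus 3 extra days.
Each full week contributes 5 weekdays (Mon–Fri): 158 × 5 = 790.
The 3 extra days are Sat, Sun, Mon — 1 of them qualifies.
Total: 790 + 1 = 791.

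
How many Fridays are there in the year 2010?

1 January 2010 is a Friday.
From 1 January 2010 to 31 December 2010 is 365 days inclusive.
365 = 7 × 52 + 1, so there are 52 full weeks plus 1 extra day.
Each full week contributes one Friday: 52 so far.
The 1 extra day is Fri — 1 of them qualifies.
Total: 52 + 1 = 53.

53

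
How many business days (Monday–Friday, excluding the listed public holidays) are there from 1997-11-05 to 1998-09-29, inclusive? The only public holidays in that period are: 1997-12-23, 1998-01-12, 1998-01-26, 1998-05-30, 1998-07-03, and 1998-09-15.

1997-11-05 is a Wednesday.
From 1997-11-05 to 1998-09-29 is 329 days inclusive.
329 = 7 × 47, so the span is exactly 47 full weeks.
Each full week contributes 5 weekdays (Mon–Fri): 47 × 5 = 235.
Holidays: 1997-12-23 (Tue); 1998-01-12 (Mon); 1998-01-26 (Mon); 1998-05-30 (Sat); 1998-07-03 (Fri); 1998-09-15 (Tue).
5 of the 6 holidays fall on weekdays; the rest are weekends and were already excluded.
Business days: 235 − 5 = 230.

230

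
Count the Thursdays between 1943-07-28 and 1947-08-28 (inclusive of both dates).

214 Thursdays

1943-07-28 is a Wednesday.
From 1943-07-28 to 1947-08-28 is 1493 days inclusive.
1493 = 7 × 213 + 2, so there are 213 full weeks plus 2 extra days.
Each full week contributes one Thursday: 213 so far.
The 2 extra days are Wednesday, Thursday — 1 of them qualifies.
Total: 213 + 1 = 214.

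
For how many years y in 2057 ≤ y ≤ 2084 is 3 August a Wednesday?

4

Day of week of August 3 in each year:
2057: Fri, 2058: Sat, 2059: Sun, 2060: Tue, 2061: Wed ✓, 2062: Thu, 2063: Fri, 2064: Sun, 2065: Mon, 2066: Tue, 2067: Wed ✓, 2068: Fri, 2069: Sat, 2070: Sun, 2071: Mon, 2072: Wed ✓, 2073: Thu, 2074: Fri, 2075: Sat, 2076: Mon, 2077: Tue, 2078: Wed ✓, 2079: Thu, 2080: Sat, 2081: Sun, 2082: Mon, 2083: Tue, 2084: Thu
Wednesdays: 2061, 2067, 2072, 2078.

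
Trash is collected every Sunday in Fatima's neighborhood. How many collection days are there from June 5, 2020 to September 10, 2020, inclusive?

14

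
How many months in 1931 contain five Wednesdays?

A month has five Wednesdays exactly when Wednesday falls within its first (length − 28) days.
Jan: 31 days, starts Thu → 5 of Thu, Fri, Sat
Feb: 28 days, starts Sun → 5 of (none)
Mar: 31 days, starts Sun → 5 of Sun, Mon, Tue
Apr: 30 days, starts Wed → 5 of Wed, Thu ✓
May: 31 days, starts Fri → 5 of Fri, Sat, Sun
Jun: 30 days, starts Mon → 5 of Mon, Tue
Jul: 31 days, starts Wed → 5 of Wed, Thu, Fri ✓
Aug: 31 days, starts Sat → 5 of Sat, Sun, Mon
Sep: 30 days, starts Tue → 5 of Tue, Wed ✓
Oct: 31 days, starts Thu → 5 of Thu, Fri, Sat
Nov: 30 days, starts Sun → 5 of Sun, Mon
Dec: 31 days, starts Tue → 5 of Tue, Wed, Thu ✓
Months with five Wednesdays: Apr, Jul, Sep, Dec.

4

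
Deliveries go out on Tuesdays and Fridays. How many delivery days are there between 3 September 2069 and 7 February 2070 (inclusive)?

3 September 2069 is a Tuesday.
The range spans 158 days (inclusive of both endpoints).
158 = 7 × 22 + 4, so there are 22 full weeks plus 4 extra days.
Each full week contributes 2 days from the set (Tue, Fri): 22 × 2 = 44.
The 4 extra days are Tue, Wed, Thu, Fri — 2 of them qualify.
Total: 44 + 2 = 46.

46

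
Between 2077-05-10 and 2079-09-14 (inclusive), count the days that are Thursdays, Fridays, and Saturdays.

367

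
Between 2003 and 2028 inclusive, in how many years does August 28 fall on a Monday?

4

Day of week of August 28 in each year:
2003: Thu, 2004: Sat, 2005: Sun, 2006: Mon ✓, 2007: Tue, 2008: Thu, 2009: Fri, 2010: Sat, 2011: Sun, 2012: Tue, 2013: Wed, 2014: Thu, 2015: Fri, 2016: Sun, 2017: Mon ✓, 2018: Tue, 2019: Wed, 2020: Fri, 2021: Sat, 2022: Sun, 2023: Mon ✓, 2024: Wed, 2025: Thu, 2026: Fri, 2027: Sat, 2028: Mon ✓
Mondays: 2006, 2017, 2023, 2028.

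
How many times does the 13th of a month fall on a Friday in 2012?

3

The 13th falls on a Friday when the month's 13th has weekday Fri.
Jan 13 is Fri ✓; Feb 13 is Mon; Mar 13 is Tue; Apr 13 is Fri ✓; May 13 is Sun; Jun 13 is Wed; Jul 13 is Fri ✓; Aug 13 is Mon; Sep 13 is Thu; Oct 13 is Sat; Nov 13 is Tue; Dec 13 is Thu.
Friday the 13ths: Jan, Apr, Jul.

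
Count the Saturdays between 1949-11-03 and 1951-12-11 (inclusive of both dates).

1949-11-03 is a Thursday.
That's 769 days from start to end, counting both.
769 = 7 × 109 + 6, so there are 109 full weeks plus 6 extra days.
Each full week contributes one Saturday: 109 so far.
The 6 extra days are Thu, Fri, Sat, Sun, Mon, Tue — 1 of them qualifies.
Total: 109 + 1 = 110.

110 Saturdays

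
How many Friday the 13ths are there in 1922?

The 13th falls on a Friday when the month's 13th has weekday Fri.
Jan 13 is Fri ✓; Feb 13 is Mon; Mar 13 is Mon; Apr 13 is Thu; May 13 is Sat; Jun 13 is Tue; Jul 13 is Thu; Aug 13 is Sun; Sep 13 is Wed; Oct 13 is Fri ✓; Nov 13 is Mon; Dec 13 is Wed.
Friday the 13ths: Jan, Oct.

2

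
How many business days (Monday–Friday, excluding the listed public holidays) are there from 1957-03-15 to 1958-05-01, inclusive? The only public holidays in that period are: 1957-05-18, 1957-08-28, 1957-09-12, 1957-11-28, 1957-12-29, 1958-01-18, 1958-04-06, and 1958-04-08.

291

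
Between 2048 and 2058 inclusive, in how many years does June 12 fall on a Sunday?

1

Day of week of June 12 in each year:
2048: Fri, 2049: Sat, 2050: Sun ✓, 2051: Mon, 2052: Wed, 2053: Thu, 2054: Fri, 2055: Sat, 2056: Mon, 2057: Tue, 2058: Wed
Sundays: 2050.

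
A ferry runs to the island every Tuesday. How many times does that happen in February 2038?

Feb 1, 2038 is a Monday.
That's 28 days from start to end, counting both.
28 = 7 × 4, so the span is exactly 4 full weeks.
Each full week contributes one Tuesday: 4 so far.

4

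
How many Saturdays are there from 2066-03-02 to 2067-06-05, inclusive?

66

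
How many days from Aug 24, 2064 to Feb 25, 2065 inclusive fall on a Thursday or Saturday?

52

Aug 24, 2064 is a Sunday.
From Aug 24, 2064 to Feb 25, 2065 is 186 days inclusive.
186 = 7 × 26 + 4, so there are 26 full weeks plus 4 extra days.
Each full week contributes 2 days from the set (Thu, Sat): 26 × 2 = 52.
The 4 extra days are Sun, Mon, Tue, Wed — none qualify.
Total: 52 + 0 = 52.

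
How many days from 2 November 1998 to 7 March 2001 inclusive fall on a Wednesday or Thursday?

2 November 1998 is a Monday.
From 2 November 1998 to 7 March 2001 is 857 days inclusive.
857 = 7 × 122 + 3, so there are 122 full weeks plus 3 extra days.
Each full week contributes 2 days from the set (Wed, Thu): 122 × 2 = 244.
The 3 extra days are Mon, Tue, Wed — 1 of them qualifies.
Total: 244 + 1 = 245.

245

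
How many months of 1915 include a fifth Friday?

A month has five Fridays exactly when Friday falls within its first (length − 28) days.
Jan: 31 days, starts Fri → 5 of Fri, Sat, Sun ✓
Feb: 28 days, starts Mon → 5 of (none)
Mar: 31 days, starts Mon → 5 of Mon, Tue, Wed
Apr: 30 days, starts Thu → 5 of Thu, Fri ✓
May: 31 days, starts Sat → 5 of Sat, Sun, Mon
Jun: 30 days, starts Tue → 5 of Tue, Wed
Jul: 31 days, starts Thu → 5 of Thu, Fri, Sat ✓
Aug: 31 days, starts Sun → 5 of Sun, Mon, Tue
Sep: 30 days, starts Wed → 5 of Wed, Thu
Oct: 31 days, starts Fri → 5 of Fri, Sat, Sun ✓
Nov: 30 days, starts Mon → 5 of Mon, Tue
Dec: 31 days, starts Wed → 5 of Wed, Thu, Fri ✓
Months with five Fridays: Jan, Apr, Jul, Oct, Dec.

5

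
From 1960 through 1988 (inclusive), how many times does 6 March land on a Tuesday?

4

Day of week of March 6 in each year:
1960: Sun, 1961: Mon, 1962: Tue ✓, 1963: Wed, 1964: Fri, 1965: Sat, 1966: Sun, 1967: Mon, 1968: Wed, 1969: Thu, 1970: Fri, 1971: Sat, 1972: Mon, 1973: Tue ✓, 1974: Wed, 1975: Thu, 1976: Sat, 1977: Sun, 1978: Mon, 1979: Tue ✓, 1980: Thu, 1981: Fri, 1982: Sat, 1983: Sun, 1984: Tue ✓, 1985: Wed, 1986: Thu, 1987: Fri, 1988: Sun
Tuesdays: 1962, 1973, 1979, 1984.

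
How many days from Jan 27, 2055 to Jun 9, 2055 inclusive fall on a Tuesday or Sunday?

Jan 27, 2055 is a Wednesday.
That's 134 days from start to end, counting both.
134 = 7 × 19 + 1, so there are 19 full weeks plus 1 extra day.
Each full week contributes 2 days from the set (Tue, Sun): 19 × 2 = 38.
The 1 extra day is Wed — none qualify.
Total: 38 + 0 = 38.

38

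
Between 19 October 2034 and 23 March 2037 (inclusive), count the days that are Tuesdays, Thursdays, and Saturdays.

19 October 2034 is a Thursday.
The range spans 887 days (inclusive of both endpoints).
887 = 7 × 126 + 5, so there are 126 full weeks plus 5 extra days.
Each full week contributes 3 days from the set (Tue, Thu, Sat): 126 × 3 = 378.
The 5 extra days are Thursday, Friday, Saturday, Sunday, Monday — 2 of them qualify.
Total: 378 + 2 = 380.

380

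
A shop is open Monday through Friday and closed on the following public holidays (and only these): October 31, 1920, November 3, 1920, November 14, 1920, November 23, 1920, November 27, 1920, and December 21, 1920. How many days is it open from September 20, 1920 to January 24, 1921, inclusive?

September 20, 1920 is a Monday.
That's 127 days from start to end, counting both.
127 = 7 × 18 + 1, so there are 18 full weeks plus 1 extra day.
Each full week contributes 5 weekdays (Mon–Fri): 18 × 5 = 90.
The 1 extra day is Mon — 1 of them qualifies.
Total: 90 + 1 = 91.
Holidays: October 31, 1920 (Sun); November 3, 1920 (Wed); November 14, 1920 (Sun); November 23, 1920 (Tue); November 27, 1920 (Sat); December 21, 1920 (Tue).
3 of the 6 holidays fall on weekdays; the rest are weekends and were already excluded.
Business days: 91 − 3 = 88.

88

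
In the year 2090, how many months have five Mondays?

4

A month has five Mondays exactly when Monday falls within its first (length − 28) days.
Jan: 31 days, starts Sun → 5 of Sun, Mon, Tue ✓
Feb: 28 days, starts Wed → 5 of (none)
Mar: 31 days, starts Wed → 5 of Wed, Thu, Fri
Apr: 30 days, starts Sat → 5 of Sat, Sun
May: 31 days, starts Mon → 5 of Mon, Tue, Wed ✓
Jun: 30 days, starts Thu → 5 of Thu, Fri
Jul: 31 days, starts Sat → 5 of Sat, Sun, Mon ✓
Aug: 31 days, starts Tue → 5 of Tue, Wed, Thu
Sep: 30 days, starts Fri → 5 of Fri, Sat
Oct: 31 days, starts Sun → 5 of Sun, Mon, Tue ✓
Nov: 30 days, starts Wed → 5 of Wed, Thu
Dec: 31 days, starts Fri → 5 of Fri, Sat, Sun
Months with five Mondays: Jan, May, Jul, Oct.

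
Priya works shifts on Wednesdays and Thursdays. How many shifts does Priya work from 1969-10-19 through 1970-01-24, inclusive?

1969-10-19 is a Sunday.
That's 98 days from start to end, counting both.
98 = 7 × 14, so the span is exactly 14 full weeks.
Each full week contributes 2 days from the set (Wed, Thu): 14 × 2 = 28.

28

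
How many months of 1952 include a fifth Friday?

4

A month has five Fridays exactly when Friday falls within its first (length − 28) days.
Jan: 31 days, starts Tue → 5 of Tue, Wed, Thu
Feb: 29 days, starts Fri → 5 of Fri ✓
Mar: 31 days, starts Sat → 5 of Sat, Sun, Mon
Apr: 30 days, starts Tue → 5 of Tue, Wed
May: 31 days, starts Thu → 5 of Thu, Fri, Sat ✓
Jun: 30 days, starts Sun → 5 of Sun, Mon
Jul: 31 days, starts Tue → 5 of Tue, Wed, Thu
Aug: 31 days, starts Fri → 5 of Fri, Sat, Sun ✓
Sep: 30 days, starts Mon → 5 of Mon, Tue
Oct: 31 days, starts Wed → 5 of Wed, Thu, Fri ✓
Nov: 30 days, starts Sat → 5 of Sat, Sun
Dec: 31 days, starts Mon → 5 of Mon, Tue, Wed
Months with five Fridays: Feb, May, Aug, Oct.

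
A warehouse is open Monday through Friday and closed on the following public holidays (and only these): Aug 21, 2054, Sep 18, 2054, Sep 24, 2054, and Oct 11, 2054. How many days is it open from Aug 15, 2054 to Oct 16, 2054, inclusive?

42

Aug 15, 2054 is a Saturday.
The range spans 63 days (inclusive of both endpoints).
63 = 7 × 9, so the span is exactly 9 full weeks.
Each full week contributes 5 weekdays (Mon–Fri): 9 × 5 = 45.
Holidays: Aug 21, 2054 (Fri); Sep 18, 2054 (Fri); Sep 24, 2054 (Thu); Oct 11, 2054 (Sun).
3 of the 4 holidays fall on weekdays; the rest are weekends and were already excluded.
Business days: 45 − 3 = 42.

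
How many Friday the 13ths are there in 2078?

1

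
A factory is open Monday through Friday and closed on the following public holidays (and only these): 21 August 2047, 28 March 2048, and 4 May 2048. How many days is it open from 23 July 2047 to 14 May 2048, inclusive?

211

23 July 2047 is a Tuesday.
From 23 July 2047 to 14 May 2048 is 297 days inclusive.
297 = 7 × 42 + 3, so there are 42 full weeks plus 3 extra days.
Each full week contributes 5 weekdays (Mon–Fri): 42 × 5 = 210.
The 3 extra days are Tuesday, Wednesday, Thursday — 3 of them qualify.
Total: 210 + 3 = 213.
Holidays: 21 August 2047 (Wed); 28 March 2048 (Sat); 4 May 2048 (Mon).
2 of the 3 holidays fall on weekdays; the rest are weekends and were already excluded.
Business days: 213 − 2 = 211.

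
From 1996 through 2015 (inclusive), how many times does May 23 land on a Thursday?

3

Day of week of May 23 in each year:
1996: Thu ✓, 1997: Fri, 1998: Sat, 1999: Sun, 2000: Tue, 2001: Wed, 2002: Thu ✓, 2003: Fri, 2004: Sun, 2005: Mon, 2006: Tue, 2007: Wed, 2008: Fri, 2009: Sat, 2010: Sun, 2011: Mon, 2012: Wed, 2013: Thu ✓, 2014: Fri, 2015: Sat
Thursdays: 1996, 2002, 2013.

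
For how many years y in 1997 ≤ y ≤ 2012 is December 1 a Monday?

Day of week of December 1 in each year:
1997: Mon ✓, 1998: Tue, 1999: Wed, 2000: Fri, 2001: Sat, 2002: Sun, 2003: Mon ✓, 2004: Wed, 2005: Thu, 2006: Fri, 2007: Sat, 2008: Mon ✓, 2009: Tue, 2010: Wed, 2011: Thu, 2012: Sat
Mondays: 1997, 2003, 2008.

3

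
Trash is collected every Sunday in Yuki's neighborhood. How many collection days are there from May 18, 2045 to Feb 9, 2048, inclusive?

May 18, 2045 is a Thursday.
From May 18, 2045 to Feb 9, 2048 is 998 days inclusive.
998 = 7 × 142 + 4, so there are 142 full weeks plus 4 extra days.
Each full week contributes one Sunday: 142 so far.
The 4 extra days are Thursday, Friday, Saturday, Sunday — 1 of them qualifies.
Total: 142 + 1 = 143.

143 Sundays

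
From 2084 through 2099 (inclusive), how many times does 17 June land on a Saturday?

2

Day of week of June 17 in each year:
2084: Sat ✓, 2085: Sun, 2086: Mon, 2087: Tue, 2088: Thu, 2089: Fri, 2090: Sat ✓, 2091: Sun, 2092: Tue, 2093: Wed, 2094: Thu, 2095: Fri, 2096: Sun, 2097: Mon, 2098: Tue, 2099: Wed
Saturdays: 2084, 2090.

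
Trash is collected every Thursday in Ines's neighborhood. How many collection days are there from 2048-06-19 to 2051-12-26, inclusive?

183 Thursdays

2048-06-19 is a Friday.
From 2048-06-19 to 2051-12-26 is 1286 days inclusive.
1286 = 7 × 183 + 5, so there are 183 full weeks plus 5 extra days.
Each full week contributes one Thursday: 183 so far.
The 5 extra days are Friday, Saturday, Sunday, Monday, Tuesday — none qualify.
Total: 183 + 0 = 183.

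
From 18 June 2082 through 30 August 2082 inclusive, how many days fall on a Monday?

18 June 2082 is a Thursday.
The range spans 74 days (inclusive of both endpoints).
74 = 7 × 10 + 4, so there are 10 full weeks plus 4 extra days.
Each full week contributes one Monday: 10 so far.
The 4 extra days are Thu, Fri, Sat, Sun — none qualify.
Total: 10 + 0 = 10.

10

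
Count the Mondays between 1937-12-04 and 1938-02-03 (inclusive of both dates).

9

1937-12-04 is a Saturday.
The range spans 62 days (inclusive of both endpoints).
62 = 7 × 8 + 6, so there are 8 full weeks plus 6 extra days.
Each full week contributes one Monday: 8 so far.
The 6 extra days are Sat, Sun, Mon, Tue, Wed, Thu — 1 of them qualifies.
Total: 8 + 1 = 9.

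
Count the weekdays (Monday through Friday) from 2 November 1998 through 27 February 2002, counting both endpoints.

868

2 November 1998 is a Monday.
From 2 November 1998 to 27 February 2002 is 1214 days inclusive.
1214 = 7 × 173 + 3, so there are 173 full weeks plus 3 extra days.
Each full week contributes 5 weekdays (Mon–Fri): 173 × 5 = 865.
The 3 extra days are Monday, Tuesday, Wednesday — 3 of them qualify.
Total: 865 + 3 = 868.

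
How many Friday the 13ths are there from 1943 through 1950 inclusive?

Friday-the-13ths by year:
1943: Aug
1944: Oct
1945: Apr, Jul
1946: Sep, Dec
1947: Jun
1948: Feb, Aug
1949: May
1950: Jan, Oct

12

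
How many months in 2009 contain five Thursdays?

5

A month has five Thursdays exactly when Thursday falls within its first (length − 28) days.
Jan: 31 days, starts Thu → 5 of Thu, Fri, Sat ✓
Feb: 28 days, starts Sun → 5 of (none)
Mar: 31 days, starts Sun → 5 of Sun, Mon, Tue
Apr: 30 days, starts Wed → 5 of Wed, Thu ✓
May: 31 days, starts Fri → 5 of Fri, Sat, Sun
Jun: 30 days, starts Mon → 5 of Mon, Tue
Jul: 31 days, starts Wed → 5 of Wed, Thu, Fri ✓
Aug: 31 days, starts Sat → 5 of Sat, Sun, Mon
Sep: 30 days, starts Tue → 5 of Tue, Wed
Oct: 31 days, starts Thu → 5 of Thu, Fri, Sat ✓
Nov: 30 days, starts Sun → 5 of Sun, Mon
Dec: 31 days, starts Tue → 5 of Tue, Wed, Thu ✓
Months with five Thursdays: Jan, Apr, Jul, Oct, Dec.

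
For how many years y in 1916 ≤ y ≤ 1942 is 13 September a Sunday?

4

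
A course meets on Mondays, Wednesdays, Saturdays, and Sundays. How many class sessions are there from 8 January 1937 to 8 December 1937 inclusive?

192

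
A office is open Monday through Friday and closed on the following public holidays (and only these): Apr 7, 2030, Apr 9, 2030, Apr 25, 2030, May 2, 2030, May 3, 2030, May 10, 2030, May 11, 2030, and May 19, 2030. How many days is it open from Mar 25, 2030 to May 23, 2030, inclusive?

Mar 25, 2030 is a Monday.
From Mar 25, 2030 to May 23, 2030 is 60 days inclusive.
60 = 7 × 8 + 4, so there are 8 full weeks plus 4 extra days.
Each full week contributes 5 weekdays (Mon–Fri): 8 × 5 = 40.
The 4 extra days are Mon, Tue, Wed, Thu — 4 of them qualify.
Total: 40 + 4 = 44.
Holidays: Apr 7, 2030 (Sun); Apr 9, 2030 (Tue); Apr 25, 2030 (Thu); May 2, 2030 (Thu); May 3, 2030 (Fri); May 10, 2030 (Fri); May 11, 2030 (Sat); May 19, 2030 (Sun).
5 of the 8 holidays fall on weekdays; the rest are weekends and were already excluded.
Business days: 44 − 5 = 39.

39 working days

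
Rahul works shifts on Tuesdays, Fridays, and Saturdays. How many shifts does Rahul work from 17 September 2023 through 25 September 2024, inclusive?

160

17 September 2023 is a Sunday.
From 17 September 2023 to 25 September 2024 is 375 days inclusive.
375 = 7 × 53 + 4, so there are 53 full weeks plus 4 extra days.
Each full week contributes 3 days from the set (Tue, Fri, Sat): 53 × 3 = 159.
The 4 extra days are Sun, Mon, Tue, Wed — 1 of them qualifies.
Total: 159 + 1 = 160.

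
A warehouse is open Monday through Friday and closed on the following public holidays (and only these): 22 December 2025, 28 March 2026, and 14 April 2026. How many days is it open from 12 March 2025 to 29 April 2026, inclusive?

294 business days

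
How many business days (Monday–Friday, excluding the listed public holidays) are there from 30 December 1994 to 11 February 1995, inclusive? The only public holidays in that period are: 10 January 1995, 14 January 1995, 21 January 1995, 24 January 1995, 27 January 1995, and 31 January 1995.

27

30 December 1994 is a Friday.
From 30 December 1994 to 11 February 1995 is 44 days inclusive.
44 = 7 × 6 + 2, so there are 6 full weeks plus 2 extra days.
Each full week contributes 5 weekdays (Mon–Fri): 6 × 5 = 30.
The 2 extra days are Friday, Saturday — 1 of them qualifies.
Total: 30 + 1 = 31.
Holidays: 10 January 1995 (Tue); 14 January 1995 (Sat); 21 January 1995 (Sat); 24 January 1995 (Tue); 27 January 1995 (Fri); 31 January 1995 (Tue).
4 of the 6 holidays fall on weekdays; the rest are weekends and were already excluded.
Business days: 31 − 4 = 27.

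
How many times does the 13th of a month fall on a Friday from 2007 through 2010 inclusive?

Friday-the-13ths by year:
2007: Apr, Jul
2008: Jun
2009: Feb, Mar, Nov
2010: Aug

7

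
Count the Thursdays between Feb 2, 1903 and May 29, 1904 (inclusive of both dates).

Feb 2, 1903 is a Monday.
From Feb 2, 1903 to May 29, 1904 is 483 days inclusive.
483 = 7 × 69, so the span is exactly 69 full weeks.
Each full week contributes one Thursday: 69 so far.
Total: 69.

69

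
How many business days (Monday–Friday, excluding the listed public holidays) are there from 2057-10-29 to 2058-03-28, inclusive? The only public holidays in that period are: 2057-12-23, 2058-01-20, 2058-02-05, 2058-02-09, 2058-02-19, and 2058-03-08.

106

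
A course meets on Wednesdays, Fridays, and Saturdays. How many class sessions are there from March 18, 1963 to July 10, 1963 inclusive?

March 18, 1963 is a Monday.
The range spans 115 days (inclusive of both endpoints).
115 = 7 × 16 + 3, so there are 16 full weeks plus 3 extra days.
Each full week contributes 3 days from the set (Wed, Fri, Sat): 16 × 3 = 48.
The 3 extra days are Mon, Tue, Wed — 1 of them qualifies.
Total: 48 + 1 = 49.

49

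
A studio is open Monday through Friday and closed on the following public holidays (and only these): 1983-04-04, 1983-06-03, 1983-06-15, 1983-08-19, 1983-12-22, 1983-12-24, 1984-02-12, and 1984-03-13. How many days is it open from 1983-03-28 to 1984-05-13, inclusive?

289

1983-03-28 is a Monday.
The range spans 413 days (inclusive of both endpoints).
413 = 7 × 59, so the span is exactly 59 full weeks.
Each full week contributes 5 weekdays (Mon–Fri): 59 × 5 = 295.
Holidays: 1983-04-04 (Mon); 1983-06-03 (Fri); 1983-06-15 (Wed); 1983-08-19 (Fri); 1983-12-22 (Thu); 1983-12-24 (Sat); 1984-02-12 (Sun); 1984-03-13 (Tue).
6 of the 8 holidays fall on weekdays; the rest are weekends and were already excluded.
Business days: 295 − 6 = 289.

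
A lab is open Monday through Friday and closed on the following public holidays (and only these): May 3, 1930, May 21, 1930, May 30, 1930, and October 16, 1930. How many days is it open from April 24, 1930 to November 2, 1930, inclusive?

April 24, 1930 is a Thursday.
The range spans 193 days (inclusive of both endpoints).
193 = 7 × 27 + 4, so there are 27 full weeks plus 4 extra days.
Each full week contributes 5 weekdays (Mon–Fri): 27 × 5 = 135.
The 4 extra days are Thursday, Friday, Saturday, Sunday — 2 of them qualify.
Total: 135 + 2 = 137.
Holidays: May 3, 1930 (Sat); May 21, 1930 (Wed); May 30, 1930 (Fri); October 16, 1930 (Thu).
3 of the 4 holidays fall on weekdays; the rest are weekends and were already excluded.
Business days: 137 − 3 = 134.

134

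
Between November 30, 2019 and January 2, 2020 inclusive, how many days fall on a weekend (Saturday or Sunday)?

10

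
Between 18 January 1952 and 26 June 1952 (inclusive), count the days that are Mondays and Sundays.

46

18 January 1952 is a Friday.
From 18 January 1952 to 26 June 1952 is 161 days inclusive.
161 = 7 × 23, so the span is exactly 23 full weeks.
Each full week contributes 2 days from the set (Mon, Sun): 23 × 2 = 46.
Total: 46.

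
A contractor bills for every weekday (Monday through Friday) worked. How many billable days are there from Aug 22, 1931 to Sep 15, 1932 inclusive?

279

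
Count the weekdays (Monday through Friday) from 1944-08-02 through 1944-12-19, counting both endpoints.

100

1944-08-02 is a Wednesday.
That's 140 days from start to end, counting both.
140 = 7 × 20, so the span is exactly 20 full weeks.
Each full week contributes 5 weekdays (Mon–Fri): 20 × 5 = 100.
Total: 100.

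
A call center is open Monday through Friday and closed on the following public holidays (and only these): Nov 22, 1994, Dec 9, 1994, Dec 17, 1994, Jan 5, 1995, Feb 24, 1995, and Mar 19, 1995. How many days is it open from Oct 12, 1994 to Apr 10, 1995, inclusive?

125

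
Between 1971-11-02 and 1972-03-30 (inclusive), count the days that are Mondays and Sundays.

42

1971-11-02 is a Tuesday.
From 1971-11-02 to 1972-03-30 is 150 days inclusive.
150 = 7 × 21 + 3, so there are 21 full weeks plus 3 extra days.
Each full week contributes 2 days from the set (Mon, Sun): 21 × 2 = 42.
The 3 extra days are Tue, Wed, Thu — none qualify.
Total: 42 + 0 = 42.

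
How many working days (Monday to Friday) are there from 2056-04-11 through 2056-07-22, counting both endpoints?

74 weekdays

2056-04-11 is a Tuesday.
The range spans 103 days (inclusive of both endpoints).
103 = 7 × 14 + 5, so there are 14 full weeks plus 5 extra days.
Each full week contributes 5 weekdays (Mon–Fri): 14 × 5 = 70.
The 5 extra days are Tuesday, Wednesday, Thursday, Friday, Saturday — 4 of them qualify.
Total: 70 + 4 = 74.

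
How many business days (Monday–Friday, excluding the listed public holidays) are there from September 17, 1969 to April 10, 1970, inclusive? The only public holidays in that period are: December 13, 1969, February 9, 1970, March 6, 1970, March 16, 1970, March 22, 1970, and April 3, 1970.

144

September 17, 1969 is a Wednesday.
The range spans 206 days (inclusive of both endpoints).
206 = 7 × 29 + 3, so there are 29 full weeks plus 3 extra days.
Each full week contributes 5 weekdays (Mon–Fri): 29 × 5 = 145.
The 3 extra days are Wed, Thu, Fri — 3 of them qualify.
Total: 145 + 3 = 148.
Holidays: December 13, 1969 (Sat); February 9, 1970 (Mon); March 6, 1970 (Fri); March 16, 1970 (Mon); March 22, 1970 (Sun); April 3, 1970 (Fri).
4 of the 6 holidays fall on weekdays; the rest are weekends and were already excluded.
Business days: 148 − 4 = 144.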